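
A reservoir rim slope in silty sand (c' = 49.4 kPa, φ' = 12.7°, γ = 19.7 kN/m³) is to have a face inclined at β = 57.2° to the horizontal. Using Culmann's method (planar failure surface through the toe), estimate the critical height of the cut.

Culmann's analysis gives the critical failure plane at α_cr = (β + φ')/2 = (57.2 + 12.7)/2 = 35.0°, and the critical height
H_c = (4c'/γ) · sinβ cosφ' / [1 − cos(β − φ')]
    = (4·49.4/19.7) · sin57.2°·cos12.7° / [1 − cos(44.5°)]
    = 10.030 · 0.8406·0.9755 / [1 − 0.7133]
    = 10.030 · 0.8200 / 0.2867
    = 28.68 m

H_c = 28.68 m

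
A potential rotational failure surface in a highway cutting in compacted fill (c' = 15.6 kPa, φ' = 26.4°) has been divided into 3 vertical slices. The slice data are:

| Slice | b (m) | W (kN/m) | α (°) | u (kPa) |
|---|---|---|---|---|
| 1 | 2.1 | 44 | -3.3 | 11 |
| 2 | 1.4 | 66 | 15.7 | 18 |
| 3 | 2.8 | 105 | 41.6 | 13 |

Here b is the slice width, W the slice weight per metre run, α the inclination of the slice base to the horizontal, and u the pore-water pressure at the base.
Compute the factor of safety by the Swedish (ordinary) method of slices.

FS = 1.85

Ordinary method of slices: FS = Σ[c'·Δl_i + (W_i cosα_i − u_i·Δl_i)·tanφ'] / Σ W_i sinα_i, with Δl_i = b_i / cosα_i.
Slice 1: Δl = 2.1/cos(-3.3°) = 2.103 m; N'_1 = 44·cos(-3.3°) − 11·2.103 = 20.8; c'Δl = 32.81; W sinα = -2.5
Slice 2: Δl = 1.4/cos15.7° = 1.454 m; N'_2 = 66·cos15.7° − 18·1.454 = 37.4; c'Δl = 22.69; W sinα = 17.9
Slice 3: Δl = 2.8/cos41.6° = 3.744 m; N'_3 = 105·cos41.6° − 13·3.744 = 29.8; c'Δl = 58.41; W sinα = 69.7
Σc'Δl = 113.9 kN/m; ΣN' = 88.0 kN/m; ΣW sinα = 85.0 kN/m
Resisting = 113.9 + 88.0·tan26.4° = 113.9 + 43.7 = 157.6 kN/m
FS = 157.6 / 85.0 = 1.853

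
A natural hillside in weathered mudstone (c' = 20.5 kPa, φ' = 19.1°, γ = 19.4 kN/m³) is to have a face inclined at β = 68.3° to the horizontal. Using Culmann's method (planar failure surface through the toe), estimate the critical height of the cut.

H_c = 10.71 m

Culmann's analysis gives the critical failure plane at α_cr = (β + φ')/2 = (68.3 + 19.1)/2 = 43.7°, and the critical height
H_c = (4c'/γ) · sinβ cosφ' / [1 − cos(β − φ')]
    = (4·20.5/19.4) · sin68.3°·cos19.1° / [1 − cos(49.2°)]
    = 4.227 · 0.9291·0.9449 / [1 − 0.6534]
    = 4.227 · 0.8780 / 0.3466
    = 10.71 m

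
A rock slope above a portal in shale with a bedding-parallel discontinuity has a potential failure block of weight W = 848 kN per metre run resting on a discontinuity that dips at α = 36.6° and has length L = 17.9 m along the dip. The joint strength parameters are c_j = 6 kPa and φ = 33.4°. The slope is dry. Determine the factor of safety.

Resolving the block weight along and normal to the plane and applying the Mohr–Coulomb strength on the joint:
N' = W cosα = 848·cos36.6° = 680.8 kN/m
Driving force T = W sinα = 848·sin36.6° = 505.6 kN/m
Resisting force R = c_j·L + N'·tanφ = 6·17.9 + 680.8·tan33.4° = 107.4 + 448.9 = 556.3 kN/m
FS = R / T = 556.3 / 505.6 = 1.100

FS = 1.10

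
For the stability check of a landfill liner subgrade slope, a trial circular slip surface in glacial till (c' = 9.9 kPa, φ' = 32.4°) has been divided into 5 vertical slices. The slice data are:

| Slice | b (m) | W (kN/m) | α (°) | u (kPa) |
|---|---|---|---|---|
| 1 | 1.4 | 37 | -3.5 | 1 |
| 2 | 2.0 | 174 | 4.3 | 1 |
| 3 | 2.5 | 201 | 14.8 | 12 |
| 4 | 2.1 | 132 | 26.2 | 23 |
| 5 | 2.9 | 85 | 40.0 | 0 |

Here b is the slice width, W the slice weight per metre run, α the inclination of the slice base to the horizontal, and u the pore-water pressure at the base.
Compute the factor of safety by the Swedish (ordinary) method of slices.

Ordinary method of slices: FS = Σ[c'·Δl_i + (W_i cosα_i − u_i·Δl_i)·tanφ'] / Σ W_i sinα_i, with Δl_i = b_i / cosα_i.
Slice 1: Δl = 1.4/cos(-3.5°) = 1.403 m; N'_1 = 37·cos(-3.5°) − 1·1.403 = 35.5; c'Δl = 13.89; W sinα = -2.3
Slice 2: Δl = 2.0/cos4.3° = 2.006 m; N'_2 = 174·cos4.3° − 1·2.006 = 171.5; c'Δl = 19.86; W sinα = 13.0
Slice 3: Δl = 2.5/cos14.8° = 2.586 m; N'_3 = 201·cos14.8° − 12·2.586 = 163.3; c'Δl = 25.60; W sinα = 51.3
Slice 4: Δl = 2.1/cos26.2° = 2.340 m; N'_4 = 132·cos26.2° − 23·2.340 = 64.6; c'Δl = 23.17; W sinα = 58.3
Slice 5: Δl = 2.9/cos40.0° = 3.786 m; N'_5 = 85·cos40.0° − 0·3.786 = 65.1; c'Δl = 37.48; W sinα = 54.6
Σc'Δl = 120.0 kN/m; ΣN' = 500.1 kN/m; ΣW sinα = 175.0 kN/m
Resisting = 120.0 + 500.1·tan32.4° = 120.0 + 317.3 = 437.3 kN/m
FS = 437.3 / 175.0 = 2.498

FS = 2.50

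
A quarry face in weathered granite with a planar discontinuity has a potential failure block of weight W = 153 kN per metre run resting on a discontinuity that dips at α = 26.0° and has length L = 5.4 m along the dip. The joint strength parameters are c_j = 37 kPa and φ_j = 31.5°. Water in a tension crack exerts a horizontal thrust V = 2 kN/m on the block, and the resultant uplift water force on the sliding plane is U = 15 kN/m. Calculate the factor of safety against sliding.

FS = 3.98

Resolving the block weight along and normal to the plane and applying the Mohr–Coulomb strength on the joint:
N' = W cosα − U − V sinα = 153·cos26.0° − 15 − 2·sin26.0° = 121.6 kN/m
Driving force T = W sinα + V cosα = 153·sin26.0° + 2·cos26.0° = 68.9 kN/m
Resisting force R = c_j·L + N'·tanφ_j = 37·5.4 + 121.6·tan31.5° = 199.8 + 74.5 = 274.3 kN/m
FS = R / T = 274.3 / 68.9 = 3.984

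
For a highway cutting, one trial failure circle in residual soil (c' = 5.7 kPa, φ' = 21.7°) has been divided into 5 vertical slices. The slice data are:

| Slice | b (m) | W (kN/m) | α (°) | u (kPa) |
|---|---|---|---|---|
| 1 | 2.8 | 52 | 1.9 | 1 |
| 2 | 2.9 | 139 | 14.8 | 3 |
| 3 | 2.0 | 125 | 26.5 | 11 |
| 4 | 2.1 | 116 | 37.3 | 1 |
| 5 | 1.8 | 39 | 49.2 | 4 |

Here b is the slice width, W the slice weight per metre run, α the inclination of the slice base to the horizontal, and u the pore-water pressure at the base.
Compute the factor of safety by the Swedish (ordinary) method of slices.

Ordinary method of slices: FS = Σ[c'·Δl_i + (W_i cosα_i − u_i·Δl_i)·tanφ'] / Σ W_i sinα_i, with Δl_i = b_i / cosα_i.
Slice 1: Δl = 2.8/cos1.9° = 2.802 m; N'_1 = 52·cos1.9° − 1·2.802 = 49.2; c'Δl = 15.97; W sinα = 1.7
Slice 2: Δl = 2.9/cos14.8° = 3.000 m; N'_2 = 139·cos14.8° − 3·3.000 = 125.4; c'Δl = 17.10; W sinα = 35.5
Slice 3: Δl = 2.0/cos26.5° = 2.235 m; N'_3 = 125·cos26.5° − 11·2.235 = 87.3; c'Δl = 12.74; W sinα = 55.8
Slice 4: Δl = 2.1/cos37.3° = 2.640 m; N'_4 = 116·cos37.3° − 1·2.640 = 89.6; c'Δl = 15.05; W sinα = 70.3
Slice 5: Δl = 1.8/cos49.2° = 2.755 m; N'_5 = 39·cos49.2° − 4·2.755 = 14.5; c'Δl = 15.70; W sinα = 29.5
Σc'Δl = 76.6 kN/m; ΣN' = 365.9 kN/m; ΣW sinα = 192.8 kN/m
Resisting = 76.6 + 365.9·tan21.7° = 76.6 + 145.6 = 222.2 kN/m
FS = 222.2 / 192.8 = 1.152

FS = 1.15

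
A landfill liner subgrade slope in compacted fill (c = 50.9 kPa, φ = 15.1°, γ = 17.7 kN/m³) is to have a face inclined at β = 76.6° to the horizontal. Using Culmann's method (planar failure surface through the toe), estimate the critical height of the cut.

Culmann's analysis gives the critical failure plane at α_cr = (β + φ)/2 = (76.6 + 15.1)/2 = 45.8°, and the critical height
H_c = (4c/γ) · sinβ cosφ / [1 − cos(β − φ)]
    = (4·50.9/17.7) · sin76.6°·cos15.1° / [1 − cos(61.5°)]
    = 11.503 · 0.9728·0.9655 / [1 − 0.4772]
    = 11.503 · 0.9392 / 0.5228
    = 20.66 m

H_c = 20.66 m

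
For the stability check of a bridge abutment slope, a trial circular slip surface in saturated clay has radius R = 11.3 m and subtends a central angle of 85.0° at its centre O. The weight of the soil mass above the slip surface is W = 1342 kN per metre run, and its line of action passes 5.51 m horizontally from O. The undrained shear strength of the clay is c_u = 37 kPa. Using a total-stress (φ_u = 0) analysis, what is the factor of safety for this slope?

Taking moments about the centre O, the resisting moment is provided by the undrained shear strength acting along the arc:
Arc length L_a = R·θ = 11.3·(85.0°·π/180) = 11.3·1.4835 = 16.76 m
M_R = c_u·L_a·R = 37·16.76·11.3 = 7009.0 kN·m/m
M_D = W·d = 1342·5.51 = 7394.4 kN·m/m
FS = M_R / M_D = 7009.0 / 7394.4 = 0.948

FS = 0.95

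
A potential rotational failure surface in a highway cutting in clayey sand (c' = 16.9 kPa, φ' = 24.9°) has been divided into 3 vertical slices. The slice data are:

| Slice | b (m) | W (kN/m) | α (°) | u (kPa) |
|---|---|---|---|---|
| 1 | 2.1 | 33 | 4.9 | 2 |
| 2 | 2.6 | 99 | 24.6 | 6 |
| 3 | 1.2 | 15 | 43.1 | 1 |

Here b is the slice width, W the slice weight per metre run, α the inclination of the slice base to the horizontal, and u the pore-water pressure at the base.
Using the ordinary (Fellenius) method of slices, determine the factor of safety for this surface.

FS = 3.01

Ordinary method of slices: FS = Σ[c'·Δl_i + (W_i cosα_i − u_i·Δl_i)·tanφ'] / Σ W_i sinα_i, with Δl_i = b_i / cosα_i.
Slice 1: Δl = 2.1/cos4.9° = 2.108 m; N'_1 = 33·cos4.9° − 2·2.108 = 28.7; c'Δl = 35.62; W sinα = 2.8
Slice 2: Δl = 2.6/cos24.6° = 2.860 m; N'_2 = 99·cos24.6° − 6·2.860 = 72.9; c'Δl = 48.33; W sinα = 41.2
Slice 3: Δl = 1.2/cos43.1° = 1.643 m; N'_3 = 15·cos43.1° − 1·1.643 = 9.3; c'Δl = 27.77; W sinα = 10.2
Σc'Δl = 111.7 kN/m; ΣN' = 110.8 kN/m; ΣW sinα = 54.3 kN/m
Resisting = 111.7 + 110.8·tan24.9° = 111.7 + 51.4 = 163.2 kN/m
FS = 163.2 / 54.3 = 3.006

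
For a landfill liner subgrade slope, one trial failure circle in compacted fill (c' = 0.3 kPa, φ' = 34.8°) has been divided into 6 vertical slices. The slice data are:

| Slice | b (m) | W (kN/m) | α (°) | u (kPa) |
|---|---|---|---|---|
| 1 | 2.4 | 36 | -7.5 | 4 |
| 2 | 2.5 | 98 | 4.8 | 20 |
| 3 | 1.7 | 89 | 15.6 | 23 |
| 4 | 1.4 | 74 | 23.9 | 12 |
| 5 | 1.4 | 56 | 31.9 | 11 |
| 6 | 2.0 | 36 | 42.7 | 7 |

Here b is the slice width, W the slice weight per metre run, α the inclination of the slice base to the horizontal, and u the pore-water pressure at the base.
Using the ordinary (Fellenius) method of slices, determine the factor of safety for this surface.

FS = 1.31

Ordinary method of slices: FS = Σ[c'·Δl_i + (W_i cosα_i − u_i·Δl_i)·tanφ'] / Σ W_i sinα_i, with Δl_i = b_i / cosα_i.
Slice 1: Δl = 2.4/cos(-7.5°) = 2.421 m; N'_1 = 36·cos(-7.5°) − 4·2.421 = 26.0; c'Δl = 0.73; W sinα = -4.7
Slice 2: Δl = 2.5/cos4.8° = 2.509 m; N'_2 = 98·cos4.8° − 20·2.509 = 47.5; c'Δl = 0.75; W sinα = 8.2
Slice 3: Δl = 1.7/cos15.6° = 1.765 m; N'_3 = 89·cos15.6° − 23·1.765 = 45.1; c'Δl = 0.53; W sinα = 23.9
Slice 4: Δl = 1.4/cos23.9° = 1.531 m; N'_4 = 74·cos23.9° − 12·1.531 = 49.3; c'Δl = 0.46; W sinα = 30.0
Slice 5: Δl = 1.4/cos31.9° = 1.649 m; N'_5 = 56·cos31.9° − 11·1.649 = 29.4; c'Δl = 0.49; W sinα = 29.6
Slice 6: Δl = 2.0/cos42.7° = 2.721 m; N'_6 = 36·cos42.7° − 7·2.721 = 7.4; c'Δl = 0.82; W sinα = 24.4
Σc'Δl = 3.8 kN/m; ΣN' = 204.7 kN/m; ΣW sinα = 111.4 kN/m
Resisting = 3.8 + 204.7·tan34.8° = 3.8 + 142.3 = 146.1 kN/m
FS = 146.1 / 111.4 = 1.311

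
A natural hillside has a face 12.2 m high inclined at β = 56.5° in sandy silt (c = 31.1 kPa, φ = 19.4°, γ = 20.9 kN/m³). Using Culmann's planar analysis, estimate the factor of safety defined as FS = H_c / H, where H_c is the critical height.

H_c = (4c/γ) · sinβ cosφ / [1 − cos(β − φ)]
    = (4·31.1/20.9) · sin56.5°·cos19.4° / [1 − cos37.1°]
    = 5.952 · 0.7865 / 0.2024 = 23.13 m
FS = H_c / H = 23.13 / 12.2 = 1.896

FS = 1.90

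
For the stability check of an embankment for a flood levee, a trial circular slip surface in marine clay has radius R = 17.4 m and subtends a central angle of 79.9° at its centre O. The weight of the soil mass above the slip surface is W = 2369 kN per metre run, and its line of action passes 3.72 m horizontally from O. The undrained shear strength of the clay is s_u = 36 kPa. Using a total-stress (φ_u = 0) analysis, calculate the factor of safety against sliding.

FS = 1.72

Taking moments about the centre O, the resisting moment is provided by the undrained shear strength acting along the arc:
Arc length L_a = R·θ = 17.4·(79.9°·π/180) = 17.4·1.3945 = 24.26 m
M_R = s_u·L_a·R = 36·24.26·17.4 = 15199.4 kN·m/m
M_D = W·d = 2369·3.72 = 8812.7 kN·m/m
FS = M_R / M_D = 15199.4 / 8812.7 = 1.725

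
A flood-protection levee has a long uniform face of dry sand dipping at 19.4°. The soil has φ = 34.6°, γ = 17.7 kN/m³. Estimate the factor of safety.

FS = 1.96

For a dry cohesionless infinite slope the factor of safety is FS = tanφ / tanβ.
FS = tan34.6° / tan19.4° = 0.6899 / 0.3522 = 1.959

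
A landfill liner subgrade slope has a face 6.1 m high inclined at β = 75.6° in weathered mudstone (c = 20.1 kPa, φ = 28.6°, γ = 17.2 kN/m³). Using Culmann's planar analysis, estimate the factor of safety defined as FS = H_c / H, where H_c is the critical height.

FS = 2.05

H_c = (4c/γ) · sinβ cosφ / [1 − cos(β − φ)]
    = (4·20.1/17.2) · sin75.6°·cos28.6° / [1 − cos47.0°]
    = 4.674 · 0.8504 / 0.3180 = 12.50 m
FS = H_c / H = 12.50 / 6.1 = 2.049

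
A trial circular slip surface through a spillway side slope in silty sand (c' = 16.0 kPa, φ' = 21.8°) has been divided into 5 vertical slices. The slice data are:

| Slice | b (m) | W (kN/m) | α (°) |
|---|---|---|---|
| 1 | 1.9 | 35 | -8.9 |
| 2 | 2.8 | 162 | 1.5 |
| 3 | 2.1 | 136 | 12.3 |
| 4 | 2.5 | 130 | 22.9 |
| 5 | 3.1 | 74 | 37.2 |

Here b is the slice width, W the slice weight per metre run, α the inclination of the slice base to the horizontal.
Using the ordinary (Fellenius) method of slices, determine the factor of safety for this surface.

FS = 3.40

Ordinary method of slices: FS = Σ[c'·Δl_i + (W_i cosα_i)·tanφ'] / Σ W_i sinα_i, with Δl_i = b_i / cosα_i.
Slice 1: Δl = 1.9/cos(-8.9°) = 1.923 m; N'_1 = 35·cos(-8.9°) = 34.6; c'Δl = 30.77; W sinα = -5.4
Slice 2: Δl = 2.8/cos1.5° = 2.801 m; N'_2 = 162·cos1.5° = 161.9; c'Δl = 44.82; W sinα = 4.2
Slice 3: Δl = 2.1/cos12.3° = 2.149 m; N'_3 = 136·cos12.3° = 132.9; c'Δl = 34.39; W sinα = 29.0
Slice 4: Δl = 2.5/cos22.9° = 2.714 m; N'_4 = 130·cos22.9° = 119.8; c'Δl = 43.42; W sinα = 50.6
Slice 5: Δl = 3.1/cos37.2° = 3.892 m; N'_5 = 74·cos37.2° = 58.9; c'Δl = 62.27; W sinα = 44.7
Σc'Δl = 215.7 kN/m; ΣN' = 508.1 kN/m; ΣW sinα = 123.1 kN/m
Resisting = 215.7 + 508.1·tan21.8° = 215.7 + 203.2 = 418.9 kN/m
FS = 418.9 / 123.1 = 3.402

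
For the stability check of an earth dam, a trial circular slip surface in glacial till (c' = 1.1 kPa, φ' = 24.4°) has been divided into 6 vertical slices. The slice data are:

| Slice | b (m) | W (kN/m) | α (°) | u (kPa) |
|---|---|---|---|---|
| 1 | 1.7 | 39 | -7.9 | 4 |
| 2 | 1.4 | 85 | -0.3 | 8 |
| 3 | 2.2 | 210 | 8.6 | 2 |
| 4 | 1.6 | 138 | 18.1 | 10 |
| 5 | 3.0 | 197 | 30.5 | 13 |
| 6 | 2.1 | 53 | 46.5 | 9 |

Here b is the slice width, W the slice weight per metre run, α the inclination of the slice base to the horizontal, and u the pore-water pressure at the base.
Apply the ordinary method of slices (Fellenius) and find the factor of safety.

Ordinary method of slices: FS = Σ[c'·Δl_i + (W_i cosα_i − u_i·Δl_i)·tanφ'] / Σ W_i sinα_i, with Δl_i = b_i / cosα_i.
Slice 1: Δl = 1.7/cos(-7.9°) = 1.716 m; N'_1 = 39·cos(-7.9°) − 4·1.716 = 31.8; c'Δl = 1.89; W sinα = -5.4
Slice 2: Δl = 1.4/cos(-0.3°) = 1.400 m; N'_2 = 85·cos(-0.3°) − 8·1.400 = 73.8; c'Δl = 1.54; W sinα = -0.4
Slice 3: Δl = 2.2/cos8.6° = 2.225 m; N'_3 = 210·cos8.6° − 2·2.225 = 203.2; c'Δl = 2.45; W sinα = 31.4
Slice 4: Δl = 1.6/cos18.1° = 1.683 m; N'_4 = 138·cos18.1° − 10·1.683 = 114.3; c'Δl = 1.85; W sinα = 42.9
Slice 5: Δl = 3.0/cos30.5° = 3.482 m; N'_5 = 197·cos30.5° − 13·3.482 = 124.5; c'Δl = 3.83; W sinα = 100.0
Slice 6: Δl = 2.1/cos46.5° = 3.051 m; N'_6 = 53·cos46.5° − 9·3.051 = 9.0; c'Δl = 3.36; W sinα = 38.4
Σc'Δl = 14.9 kN/m; ΣN' = 556.6 kN/m; ΣW sinα = 206.9 kN/m
Resisting = 14.9 + 556.6·tan24.4° = 14.9 + 252.5 = 267.4 kN/m
FS = 267.4 / 206.9 = 1.292

FS = 1.29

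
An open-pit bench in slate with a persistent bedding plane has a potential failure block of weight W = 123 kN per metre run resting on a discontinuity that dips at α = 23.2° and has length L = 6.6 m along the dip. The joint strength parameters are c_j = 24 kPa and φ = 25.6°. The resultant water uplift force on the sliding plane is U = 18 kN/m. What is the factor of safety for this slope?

Resolving the block weight along and normal to the plane and applying the Mohr–Coulomb strength on the joint:
N' = W cosα − U = 123·cos23.2° − 18 = 95.1 kN/m
Driving force T = W sinα = 123·sin23.2° = 48.5 kN/m
Resisting force R = c_j·L + N'·tanφ = 24·6.6 + 95.1·tan25.6° = 158.4 + 45.5 = 203.9 kN/m
FS = R / T = 203.9 / 48.5 = 4.209

FS = 4.21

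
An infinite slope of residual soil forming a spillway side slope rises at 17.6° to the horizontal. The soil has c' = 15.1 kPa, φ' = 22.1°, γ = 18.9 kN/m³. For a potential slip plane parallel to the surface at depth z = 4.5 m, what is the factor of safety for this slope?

For an infinite slope with a slip plane parallel to the surface (no pore pressure): FS = [c' + γz cos²β tanφ'] / [γz sinβ cosβ].
γz = 18.9·4.5 = 85.05 kN/m²
Numerator = 15.1 + 85.05·cos²17.6°·tan22.1° = 15.1 + 85.05·0.9086·0.4061 = 46.478 kPa
Denominator = 85.05·sin17.6°·cos17.6° = 85.05·0.3024·0.9532 = 24.513 kPa
FS = 46.478 / 24.513 = 1.896

FS = 1.90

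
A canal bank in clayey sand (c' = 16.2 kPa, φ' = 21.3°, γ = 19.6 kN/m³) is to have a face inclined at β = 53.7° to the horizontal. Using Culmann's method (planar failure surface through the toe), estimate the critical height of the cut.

H_c = 15.95 m

Culmann's analysis gives the critical failure plane at α_cr = (β + φ')/2 = (53.7 + 21.3)/2 = 37.5°, and the critical height
H_c = (4c'/γ) · sinβ cosφ' / [1 − cos(β − φ')]
    = (4·16.2/19.6) · sin53.7°·cos21.3° / [1 − cos(32.4°)]
    = 3.306 · 0.8059·0.9317 / [1 − 0.8443]
    = 3.306 · 0.7509 / 0.1557
    = 15.95 m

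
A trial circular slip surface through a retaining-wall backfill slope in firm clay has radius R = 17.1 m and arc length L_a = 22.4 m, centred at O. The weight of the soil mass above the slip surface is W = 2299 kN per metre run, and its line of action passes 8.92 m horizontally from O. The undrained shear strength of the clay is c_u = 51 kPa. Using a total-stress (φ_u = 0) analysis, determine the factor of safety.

Taking moments about the centre O, the resisting moment is provided by the undrained shear strength acting along the arc:
M_R = c_u·L_a·R = 51·22.40·17.1 = 19535.0 kN·m/m
M_D = W·d = 2299·8.92 = 20507.1 kN·m/m
FS = M_R / M_D = 19535.0 / 20507.1 = 0.953

FS = 0.95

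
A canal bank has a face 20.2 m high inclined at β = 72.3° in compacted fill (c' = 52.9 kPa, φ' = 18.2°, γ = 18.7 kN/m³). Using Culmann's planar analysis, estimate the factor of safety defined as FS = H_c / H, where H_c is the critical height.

H_c = (4c'/γ) · sinβ cosφ' / [1 − cos(β − φ')]
    = (4·52.9/18.7) · sin72.3°·cos18.2° / [1 − cos54.1°]
    = 11.316 · 0.9050 / 0.4136 = 24.76 m
FS = H_c / H = 24.76 / 20.2 = 1.226

FS = 1.23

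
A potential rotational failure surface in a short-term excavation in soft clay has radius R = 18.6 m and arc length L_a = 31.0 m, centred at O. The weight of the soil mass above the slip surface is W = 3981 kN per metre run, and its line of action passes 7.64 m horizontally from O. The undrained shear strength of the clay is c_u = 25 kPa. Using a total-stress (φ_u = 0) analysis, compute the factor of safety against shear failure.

FS = 0.47

Taking moments about the centre O, the resisting moment is provided by the undrained shear strength acting along the arc:
M_R = c_u·L_a·R = 25·31.00·18.6 = 14415.0 kN·m/m
M_D = W·d = 3981·7.64 = 30414.8 kN·m/m
FS = M_R / M_D = 14415.0 / 30414.8 = 0.474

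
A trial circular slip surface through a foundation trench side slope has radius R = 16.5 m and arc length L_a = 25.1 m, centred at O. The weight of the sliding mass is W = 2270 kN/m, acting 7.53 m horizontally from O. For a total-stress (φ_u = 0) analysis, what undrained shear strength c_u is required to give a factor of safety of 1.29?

FS = c_u·L_a·R / (W·d), so c_u = FS·W·d / (L_a·R).
c_u = 1.29·2270·7.53 / (25.10·16.5) = 22050.1 / 414.15 = 53.24 kPa

c_u = 53.2 kPa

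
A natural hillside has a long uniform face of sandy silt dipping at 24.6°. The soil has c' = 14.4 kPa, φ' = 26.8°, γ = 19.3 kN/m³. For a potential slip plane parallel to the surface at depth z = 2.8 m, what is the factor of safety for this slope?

For an infinite slope with a slip plane parallel to the surface (no pore pressure): FS = [c' + γz cos²β tanφ'] / [γz sinβ cosβ].
γz = 19.3·2.8 = 54.04 kN/m²
Numerator = 14.4 + 54.04·cos²24.6°·tan26.8° = 14.4 + 54.04·0.8267·0.5051 = 36.967 kPa
Denominator = 54.04·sin24.6°·cos24.6° = 54.04·0.4163·0.9092 = 20.454 kPa
FS = 36.967 / 20.454 = 1.807

FS = 1.81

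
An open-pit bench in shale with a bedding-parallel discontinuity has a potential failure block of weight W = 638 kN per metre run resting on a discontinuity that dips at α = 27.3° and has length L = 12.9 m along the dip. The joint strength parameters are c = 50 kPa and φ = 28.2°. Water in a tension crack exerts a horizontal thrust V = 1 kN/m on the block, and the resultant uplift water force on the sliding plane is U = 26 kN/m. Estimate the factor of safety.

FS = 3.18

Resolving the block weight along and normal to the plane and applying the Mohr–Coulomb strength on the joint:
N' = W cosα − U − V sinα = 638·cos27.3° − 26 − 1·sin27.3° = 540.5 kN/m
Driving force T = W sinα + V cosα = 638·sin27.3° + 1·cos27.3° = 293.5 kN/m
Resisting force R = c·L + N'·tanφ = 50·12.9 + 540.5·tan28.2° = 645.0 + 289.8 = 934.8 kN/m
FS = R / T = 934.8 / 293.5 = 3.185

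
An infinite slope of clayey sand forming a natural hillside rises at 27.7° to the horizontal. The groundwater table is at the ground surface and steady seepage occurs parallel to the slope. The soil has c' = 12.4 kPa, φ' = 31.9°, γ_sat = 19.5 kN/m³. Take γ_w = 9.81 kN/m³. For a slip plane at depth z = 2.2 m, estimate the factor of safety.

With seepage parallel to the slope and the water table at the surface, the effective normal stress on the slip plane uses the buoyant unit weight γ' = γ_sat − γ_w while the driving shear stress uses γ_sat:
FS = [c' + γ' z cos²β tanφ'] / [γ_sat z sinβ cosβ]
γ' = 19.5 − 9.81 = 9.69 kN/m³
Numerator = 12.4 + 9.69·2.2·cos²27.7°·tan31.9° = 12.4 + 9.69·2.2·0.7839·0.6224 = 22.802 kPa
Denominator = 19.5·2.2·sin27.7°·cos27.7° = 19.5·2.2·0.4648·0.8854 = 17.656 kPa
FS = 22.802 / 17.656 = 1.291

FS = 1.29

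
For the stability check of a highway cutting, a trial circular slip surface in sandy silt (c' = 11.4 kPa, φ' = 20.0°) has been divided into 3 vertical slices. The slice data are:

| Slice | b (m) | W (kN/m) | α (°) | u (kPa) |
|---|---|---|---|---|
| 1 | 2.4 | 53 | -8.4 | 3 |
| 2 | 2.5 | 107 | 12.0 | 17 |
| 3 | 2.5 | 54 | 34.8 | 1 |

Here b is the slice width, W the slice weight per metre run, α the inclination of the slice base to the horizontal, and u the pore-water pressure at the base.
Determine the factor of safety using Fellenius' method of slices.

Ordinary method of slices: FS = Σ[c'·Δl_i + (W_i cosα_i − u_i·Δl_i)·tanφ'] / Σ W_i sinα_i, with Δl_i = b_i / cosα_i.
Slice 1: Δl = 2.4/cos(-8.4°) = 2.426 m; N'_1 = 53·cos(-8.4°) − 3·2.426 = 45.2; c'Δl = 27.66; W sinα = -7.7
Slice 2: Δl = 2.5/cos12.0° = 2.556 m; N'_2 = 107·cos12.0° − 17·2.556 = 61.2; c'Δl = 29.14; W sinα = 22.2
Slice 3: Δl = 2.5/cos34.8° = 3.045 m; N'_3 = 54·cos34.8° − 1·3.045 = 41.3; c'Δl = 34.71; W sinα = 30.8
Σc'Δl = 91.5 kN/m; ΣN' = 147.7 kN/m; ΣW sinα = 45.3 kN/m
Resisting = 91.5 + 147.7·tan20.0° = 91.5 + 53.7 = 145.2 kN/m
FS = 145.2 / 45.3 = 3.205

FS = 3.20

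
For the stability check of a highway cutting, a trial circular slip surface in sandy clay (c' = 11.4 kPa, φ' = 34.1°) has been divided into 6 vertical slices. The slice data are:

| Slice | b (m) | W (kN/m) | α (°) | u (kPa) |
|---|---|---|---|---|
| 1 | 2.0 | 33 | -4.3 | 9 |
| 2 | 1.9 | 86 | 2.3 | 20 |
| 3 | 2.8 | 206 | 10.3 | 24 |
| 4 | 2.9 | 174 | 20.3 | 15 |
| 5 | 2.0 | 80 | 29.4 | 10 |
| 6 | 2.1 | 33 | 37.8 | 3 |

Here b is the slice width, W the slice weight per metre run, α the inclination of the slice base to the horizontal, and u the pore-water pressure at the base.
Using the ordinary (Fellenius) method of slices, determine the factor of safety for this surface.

Ordinary method of slices: FS = Σ[c'·Δl_i + (W_i cosα_i − u_i·Δl_i)·tanφ'] / Σ W_i sinα_i, with Δl_i = b_i / cosα_i.
Slice 1: Δl = 2.0/cos(-4.3°) = 2.006 m; N'_1 = 33·cos(-4.3°) − 9·2.006 = 14.9; c'Δl = 22.86; W sinα = -2.5
Slice 2: Δl = 1.9/cos2.3° = 1.902 m; N'_2 = 86·cos2.3° − 20·1.902 = 47.9; c'Δl = 21.68; W sinα = 3.5
Slice 3: Δl = 2.8/cos10.3° = 2.846 m; N'_3 = 206·cos10.3° − 24·2.846 = 134.4; c'Δl = 32.44; W sinα = 36.8
Slice 4: Δl = 2.9/cos20.3° = 3.092 m; N'_4 = 174·cos20.3° − 15·3.092 = 116.8; c'Δl = 35.25; W sinα = 60.4
Slice 5: Δl = 2.0/cos29.4° = 2.296 m; N'_5 = 80·cos29.4° − 10·2.296 = 46.7; c'Δl = 26.17; W sinα = 39.3
Slice 6: Δl = 2.1/cos37.8° = 2.658 m; N'_6 = 33·cos37.8° − 3·2.658 = 18.1; c'Δl = 30.30; W sinα = 20.2
Σc'Δl = 168.7 kN/m; ΣN' = 378.8 kN/m; ΣW sinα = 157.7 kN/m
Resisting = 168.7 + 378.8·tan34.1° = 168.7 + 256.5 = 425.2 kN/m
FS = 425.2 / 157.7 = 2.696

FS = 2.70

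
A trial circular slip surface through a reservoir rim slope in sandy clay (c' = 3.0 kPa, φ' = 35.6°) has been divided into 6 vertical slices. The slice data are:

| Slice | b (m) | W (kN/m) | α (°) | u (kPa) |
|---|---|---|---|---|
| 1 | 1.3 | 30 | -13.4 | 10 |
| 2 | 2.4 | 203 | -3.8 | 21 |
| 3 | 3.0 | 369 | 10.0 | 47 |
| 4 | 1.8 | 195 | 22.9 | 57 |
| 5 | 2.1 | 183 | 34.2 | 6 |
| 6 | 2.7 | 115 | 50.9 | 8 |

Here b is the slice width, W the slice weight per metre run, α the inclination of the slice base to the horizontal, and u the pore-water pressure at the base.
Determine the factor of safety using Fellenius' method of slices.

FS = 1.60

Ordinary method of slices: FS = Σ[c'·Δl_i + (W_i cosα_i − u_i·Δl_i)·tanφ'] / Σ W_i sinα_i, with Δl_i = b_i / cosα_i.
Slice 1: Δl = 1.3/cos(-13.4°) = 1.336 m; N'_1 = 30·cos(-13.4°) − 10·1.336 = 15.8; c'Δl = 4.01; W sinα = -7.0
Slice 2: Δl = 2.4/cos(-3.8°) = 2.405 m; N'_2 = 203·cos(-3.8°) − 21·2.405 = 152.0; c'Δl = 7.22; W sinα = -13.5
Slice 3: Δl = 3.0/cos10.0° = 3.046 m; N'_3 = 369·cos10.0° − 47·3.046 = 220.2; c'Δl = 9.14; W sinα = 64.1
Slice 4: Δl = 1.8/cos22.9° = 1.954 m; N'_4 = 195·cos22.9° − 57·1.954 = 68.3; c'Δl = 5.86; W sinα = 75.9
Slice 5: Δl = 2.1/cos34.2° = 2.539 m; N'_5 = 183·cos34.2° − 6·2.539 = 136.1; c'Δl = 7.62; W sinα = 102.9
Slice 6: Δl = 2.7/cos50.9° = 4.281 m; N'_6 = 115·cos50.9° − 8·4.281 = 38.3; c'Δl = 12.84; W sinα = 89.2
Σc'Δl = 46.7 kN/m; ΣN' = 630.7 kN/m; ΣW sinα = 311.7 kN/m
Resisting = 46.7 + 630.7·tan35.6° = 46.7 + 451.6 = 498.2 kN/m
FS = 498.2 / 311.7 = 1.599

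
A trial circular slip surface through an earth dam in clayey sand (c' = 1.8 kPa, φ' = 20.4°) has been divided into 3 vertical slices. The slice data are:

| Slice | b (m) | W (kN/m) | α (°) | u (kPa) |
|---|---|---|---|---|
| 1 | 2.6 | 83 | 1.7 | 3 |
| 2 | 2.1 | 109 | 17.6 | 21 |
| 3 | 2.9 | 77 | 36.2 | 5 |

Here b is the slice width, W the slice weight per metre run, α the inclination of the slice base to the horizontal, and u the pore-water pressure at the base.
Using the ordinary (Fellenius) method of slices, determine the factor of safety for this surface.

FS = 1.00

Ordinary method of slices: FS = Σ[c'·Δl_i + (W_i cosα_i − u_i·Δl_i)·tanφ'] / Σ W_i sinα_i, with Δl_i = b_i / cosα_i.
Slice 1: Δl = 2.6/cos1.7° = 2.601 m; N'_1 = 83·cos1.7° − 3·2.601 = 75.2; c'Δl = 4.68; W sinα = 2.5
Slice 2: Δl = 2.1/cos17.6° = 2.203 m; N'_2 = 109·cos17.6° − 21·2.203 = 57.6; c'Δl = 3.97; W sinα = 33.0
Slice 3: Δl = 2.9/cos36.2° = 3.594 m; N'_3 = 77·cos36.2° − 5·3.594 = 44.2; c'Δl = 6.47; W sinα = 45.5
Σc'Δl = 15.1 kN/m; ΣN' = 177.0 kN/m; ΣW sinα = 80.9 kN/m
Resisting = 15.1 + 177.0·tan20.4° = 15.1 + 65.8 = 80.9 kN/m
FS = 80.9 / 80.9 = 1.000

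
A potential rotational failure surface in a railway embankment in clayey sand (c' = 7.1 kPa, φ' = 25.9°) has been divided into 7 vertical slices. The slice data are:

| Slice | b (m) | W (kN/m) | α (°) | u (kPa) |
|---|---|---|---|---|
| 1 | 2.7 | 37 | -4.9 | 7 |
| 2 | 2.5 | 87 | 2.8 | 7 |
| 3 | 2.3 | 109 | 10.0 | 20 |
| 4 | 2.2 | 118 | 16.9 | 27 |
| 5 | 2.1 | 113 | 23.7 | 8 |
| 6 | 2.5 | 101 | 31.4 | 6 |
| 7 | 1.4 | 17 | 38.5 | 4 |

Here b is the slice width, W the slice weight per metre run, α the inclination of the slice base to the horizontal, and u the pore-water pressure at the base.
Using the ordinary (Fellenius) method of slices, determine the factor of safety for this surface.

FS = 1.80

Ordinary method of slices: FS = Σ[c'·Δl_i + (W_i cosα_i − u_i·Δl_i)·tanφ'] / Σ W_i sinα_i, with Δl_i = b_i / cosα_i.
Slice 1: Δl = 2.7/cos(-4.9°) = 2.710 m; N'_1 = 37·cos(-4.9°) − 7·2.710 = 17.9; c'Δl = 19.24; W sinα = -3.2
Slice 2: Δl = 2.5/cos2.8° = 2.503 m; N'_2 = 87·cos2.8° − 7·2.503 = 69.4; c'Δl = 17.77; W sinα = 4.2
Slice 3: Δl = 2.3/cos10.0° = 2.335 m; N'_3 = 109·cos10.0° − 20·2.335 = 60.6; c'Δl = 16.58; W sinα = 18.9
Slice 4: Δl = 2.2/cos16.9° = 2.299 m; N'_4 = 118·cos16.9° − 27·2.299 = 50.8; c'Δl = 16.33; W sinα = 34.3
Slice 5: Δl = 2.1/cos23.7° = 2.293 m; N'_5 = 113·cos23.7° − 8·2.293 = 85.1; c'Δl = 16.28; W sinα = 45.4
Slice 6: Δl = 2.5/cos31.4° = 2.929 m; N'_6 = 101·cos31.4° − 6·2.929 = 68.6; c'Δl = 20.80; W sinα = 52.6
Slice 7: Δl = 1.4/cos38.5° = 1.789 m; N'_7 = 17·cos38.5° − 4·1.789 = 6.1; c'Δl = 12.70; W sinα = 10.6
Σc'Δl = 119.7 kN/m; ΣN' = 358.6 kN/m; ΣW sinα = 162.9 kN/m
Resisting = 119.7 + 358.6·tan25.9° = 119.7 + 174.1 = 293.8 kN/m
FS = 293.8 / 162.9 = 1.803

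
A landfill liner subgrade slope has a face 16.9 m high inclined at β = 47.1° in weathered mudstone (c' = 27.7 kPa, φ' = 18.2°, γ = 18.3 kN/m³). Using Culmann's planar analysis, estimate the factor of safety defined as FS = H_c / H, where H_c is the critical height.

FS = 2.00

H_c = (4c'/γ) · sinβ cosφ' / [1 − cos(β − φ')]
    = (4·27.7/18.3) · sin47.1°·cos18.2° / [1 − cos28.9°]
    = 6.055 · 0.6959 / 0.1245 = 33.83 m
FS = H_c / H = 33.83 / 16.9 = 2.002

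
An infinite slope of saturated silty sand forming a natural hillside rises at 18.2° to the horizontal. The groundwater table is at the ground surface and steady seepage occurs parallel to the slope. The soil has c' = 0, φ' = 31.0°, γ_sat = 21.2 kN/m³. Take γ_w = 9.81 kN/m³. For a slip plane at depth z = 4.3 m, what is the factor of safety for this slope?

With seepage parallel to the slope and the water table at the surface, the effective normal stress on the slip plane uses the buoyant unit weight γ' = γ_sat − γ_w while the driving shear stress uses γ_sat:
FS = [c' + γ' z cos²β tanφ'] / [γ_sat z sinβ cosβ]
(For c' = 0 this reduces to FS = (γ'/γ_sat)·tanφ'/tanβ.)
γ' = 21.2 − 9.81 = 11.39 kN/m³
Numerator = 0.0 + 11.39·4.3·cos²18.2°·tan31.0° = 0.0 + 11.39·4.3·0.9024·0.6009 = 26.558 kPa
Denominator = 21.2·4.3·sin18.2°·cos18.2° = 21.2·4.3·0.3123·0.9500 = 27.048 kPa
FS = 26.558 / 27.048 = 0.982

FS = 0.98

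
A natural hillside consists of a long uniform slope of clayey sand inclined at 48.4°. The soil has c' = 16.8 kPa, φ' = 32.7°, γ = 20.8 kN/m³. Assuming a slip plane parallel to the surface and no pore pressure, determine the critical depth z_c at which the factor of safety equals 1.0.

z_c = 3.78 m

Setting FS = 1.00 in FS = [c' + γz cos²β tanφ'] / [γz sinβ cosβ] and solving for z:
z = c' / [γ cosβ (FS·sinβ − cosβ·tanφ')]
  = 16.8 / [20.8·cos48.4°·(1.00·sin48.4° − cos48.4°·tan32.7°)]
  = 16.8 / [20.8·0.6639·(1.00·0.7478 − 0.6639·0.6420)]
  = 16.8 / 4.4407 = 3.783 m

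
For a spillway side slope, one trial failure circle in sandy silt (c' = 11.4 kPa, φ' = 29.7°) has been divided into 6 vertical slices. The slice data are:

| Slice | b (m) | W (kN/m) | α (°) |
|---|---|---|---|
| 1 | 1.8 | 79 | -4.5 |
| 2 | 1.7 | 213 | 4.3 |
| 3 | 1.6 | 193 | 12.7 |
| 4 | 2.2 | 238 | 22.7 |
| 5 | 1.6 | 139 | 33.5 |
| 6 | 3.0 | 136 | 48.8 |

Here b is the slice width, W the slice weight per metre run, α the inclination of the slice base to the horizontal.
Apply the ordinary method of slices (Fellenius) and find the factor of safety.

FS = 2.09

Ordinary method of slices: FS = Σ[c'·Δl_i + (W_i cosα_i)·tanφ'] / Σ W_i sinα_i, with Δl_i = b_i / cosα_i.
Slice 1: Δl = 1.8/cos(-4.5°) = 1.806 m; N'_1 = 79·cos(-4.5°) = 78.8; c'Δl = 20.58; W sinα = -6.2
Slice 2: Δl = 1.7/cos4.3° = 1.705 m; N'_2 = 213·cos4.3° = 212.4; c'Δl = 19.43; W sinα = 16.0
Slice 3: Δl = 1.6/cos12.7° = 1.640 m; N'_3 = 193·cos12.7° = 188.3; c'Δl = 18.70; W sinα = 42.4
Slice 4: Δl = 2.2/cos22.7° = 2.385 m; N'_4 = 238·cos22.7° = 219.6; c'Δl = 27.19; W sinα = 91.8
Slice 5: Δl = 1.6/cos33.5° = 1.919 m; N'_5 = 139·cos33.5° = 115.9; c'Δl = 21.87; W sinα = 76.7
Slice 6: Δl = 3.0/cos48.8° = 4.554 m; N'_6 = 136·cos48.8° = 89.6; c'Δl = 51.92; W sinα = 102.3
Σc'Δl = 159.7 kN/m; ΣN' = 904.5 kN/m; ΣW sinα = 323.1 kN/m
Resisting = 159.7 + 904.5·tan29.7° = 159.7 + 515.9 = 675.6 kN/m
FS = 675.6 / 323.1 = 2.091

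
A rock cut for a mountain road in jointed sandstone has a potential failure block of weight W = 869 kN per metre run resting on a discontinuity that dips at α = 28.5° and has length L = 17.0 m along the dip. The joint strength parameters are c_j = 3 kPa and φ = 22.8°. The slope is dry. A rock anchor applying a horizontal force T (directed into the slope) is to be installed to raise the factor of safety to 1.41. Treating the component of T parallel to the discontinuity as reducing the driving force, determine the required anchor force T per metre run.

T = 148 kN/m

Resolving forces along and normal to the sliding plane, with the horizontal anchor force T adding T·sinα to the effective normal force and T·cosα acting up the plane against the driving force:
FS = [c_jL + (W cosα + T sinα) tanφ] / [W sinα − T cosα]
Without the anchor: N' = 763.7 kN/m, driving T_d = 414.7 kN/m, resisting R = 3·17.0 + 763.7·tan22.8° = 372.0 kN/m, FS = 0.90.
Setting FS = 1.41 and solving for T:
1.41·(414.7 − T cos28.5°) = 372.0 + T sin28.5°·tan22.8°
T·(sin28.5°·tan22.8° + 1.41·cos28.5°) = 1.41·414.7 − 372.0
T·(0.4772·0.4204 + 1.41·0.8788) = 584.7 − 372.0 = 212.6
T·1.4397 = 212.6
T = 147.7 kN/m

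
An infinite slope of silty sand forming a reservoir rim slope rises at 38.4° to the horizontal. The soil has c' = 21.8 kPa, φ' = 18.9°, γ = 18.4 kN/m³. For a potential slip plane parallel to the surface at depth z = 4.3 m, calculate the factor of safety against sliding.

FS = 1.00

For an infinite slope with a slip plane parallel to the surface (no pore pressure): FS = [c' + γz cos²β tanφ'] / [γz sinβ cosβ].
γz = 18.4·4.3 = 79.12 kN/m²
Numerator = 21.8 + 79.12·cos²38.4°·tan18.9° = 21.8 + 79.12·0.6142·0.3424 = 38.437 kPa
Denominator = 79.12·sin38.4°·cos38.4° = 79.12·0.6211·0.7837 = 38.515 kPa
FS = 38.437 / 38.515 = 0.998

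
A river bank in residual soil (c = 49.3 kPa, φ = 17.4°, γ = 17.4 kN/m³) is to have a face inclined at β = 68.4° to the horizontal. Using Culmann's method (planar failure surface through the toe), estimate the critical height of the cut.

Culmann's analysis gives the critical failure plane at α_cr = (β + φ)/2 = (68.4 + 17.4)/2 = 42.9°, and the critical height
H_c = (4c/γ) · sinβ cosφ / [1 − cos(β − φ)]
    = (4·49.3/17.4) · sin68.4°·cos17.4° / [1 − cos(51.0°)]
    = 11.333 · 0.9298·0.9542 / [1 − 0.6293]
    = 11.333 · 0.8872 / 0.3707
    = 27.13 m

H_c = 27.13 m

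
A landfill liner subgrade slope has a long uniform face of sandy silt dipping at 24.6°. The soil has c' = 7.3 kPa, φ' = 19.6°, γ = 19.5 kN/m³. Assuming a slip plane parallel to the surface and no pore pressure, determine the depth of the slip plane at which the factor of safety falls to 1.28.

z = 1.97 m

Setting FS = 1.28 in FS = [c' + γz cos²β tanφ'] / [γz sinβ cosβ] and solving for z:
z = c' / [γ cosβ (FS·sinβ − cosβ·tanφ')]
  = 7.3 / [19.5·cos24.6°·(1.28·sin24.6° − cos24.6°·tan19.6°)]
  = 7.3 / [19.5·0.9092·(1.28·0.4163 − 0.9092·0.3561)]
  = 7.3 / 3.7069 = 1.969 m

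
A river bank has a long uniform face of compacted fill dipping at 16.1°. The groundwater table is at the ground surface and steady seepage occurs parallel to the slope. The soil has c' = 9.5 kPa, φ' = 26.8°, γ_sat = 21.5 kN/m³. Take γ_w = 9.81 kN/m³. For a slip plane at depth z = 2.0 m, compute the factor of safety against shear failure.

FS = 1.78

With seepage parallel to the slope and the water table at the surface, the effective normal stress on the slip plane uses the buoyant unit weight γ' = γ_sat − γ_w while the driving shear stress uses γ_sat:
FS = [c' + γ' z cos²β tanφ'] / [γ_sat z sinβ cosβ]
γ' = 21.5 − 9.81 = 11.69 kN/m³
Numerator = 9.5 + 11.69·2.0·cos²16.1°·tan26.8° = 9.5 + 11.69·2.0·0.9231·0.5051 = 20.402 kPa
Denominator = 21.5·2.0·sin16.1°·cos16.1° = 21.5·2.0·0.2773·0.9608 = 11.457 kPa
FS = 20.402 / 11.457 = 1.781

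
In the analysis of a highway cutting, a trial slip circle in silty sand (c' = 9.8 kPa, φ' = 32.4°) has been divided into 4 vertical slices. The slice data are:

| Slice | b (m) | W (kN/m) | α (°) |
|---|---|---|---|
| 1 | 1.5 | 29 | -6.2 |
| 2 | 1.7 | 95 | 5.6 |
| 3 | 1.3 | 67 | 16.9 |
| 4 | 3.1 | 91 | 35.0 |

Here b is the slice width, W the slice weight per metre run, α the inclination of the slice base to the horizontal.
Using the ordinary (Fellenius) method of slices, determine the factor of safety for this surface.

Ordinary method of slices: FS = Σ[c'·Δl_i + (W_i cosα_i)·tanφ'] / Σ W_i sinα_i, with Δl_i = b_i / cosα_i.
Slice 1: Δl = 1.5/cos(-6.2°) = 1.509 m; N'_1 = 29·cos(-6.2°) = 28.8; c'Δl = 14.79; W sinα = -3.1
Slice 2: Δl = 1.7/cos5.6° = 1.708 m; N'_2 = 95·cos5.6° = 94.5; c'Δl = 16.74; W sinα = 9.3
Slice 3: Δl = 1.3/cos16.9° = 1.359 m; N'_3 = 67·cos16.9° = 64.1; c'Δl = 13.32; W sinα = 19.5
Slice 4: Δl = 3.1/cos35.0° = 3.784 m; N'_4 = 91·cos35.0° = 74.5; c'Δl = 37.09; W sinα = 52.2
Σc'Δl = 81.9 kN/m; ΣN' = 262.0 kN/m; ΣW sinα = 77.8 kN/m
Resisting = 81.9 + 262.0·tan32.4° = 81.9 + 166.3 = 248.2 kN/m
FS = 248.2 / 77.8 = 3.190

FS = 3.19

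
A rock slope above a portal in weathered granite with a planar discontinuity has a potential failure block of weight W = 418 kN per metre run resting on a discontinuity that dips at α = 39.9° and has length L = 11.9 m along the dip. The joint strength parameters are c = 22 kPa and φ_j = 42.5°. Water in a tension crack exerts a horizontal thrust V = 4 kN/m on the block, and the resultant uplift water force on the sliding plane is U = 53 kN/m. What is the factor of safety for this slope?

FS = 1.86

Resolving the block weight along and normal to the plane and applying the Mohr–Coulomb strength on the joint:
N' = W cosα − U − V sinα = 418·cos39.9° − 53 − 4·sin39.9° = 265.1 kN/m
Driving force T = W sinα + V cosα = 418·sin39.9° + 4·cos39.9° = 271.2 kN/m
Resisting force R = c·L + N'·tanφ_j = 22·11.9 + 265.1·tan42.5° = 261.8 + 242.9 = 504.7 kN/m
FS = R / T = 504.7 / 271.2 = 1.861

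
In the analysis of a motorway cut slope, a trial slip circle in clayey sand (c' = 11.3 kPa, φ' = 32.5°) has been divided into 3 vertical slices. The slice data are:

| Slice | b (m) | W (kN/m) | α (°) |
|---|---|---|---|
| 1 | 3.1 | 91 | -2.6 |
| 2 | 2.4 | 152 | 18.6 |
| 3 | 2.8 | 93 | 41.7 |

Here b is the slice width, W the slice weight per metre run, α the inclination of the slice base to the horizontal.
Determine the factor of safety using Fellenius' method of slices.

FS = 2.82

Ordinary method of slices: FS = Σ[c'·Δl_i + (W_i cosα_i)·tanφ'] / Σ W_i sinα_i, with Δl_i = b_i / cosα_i.
Slice 1: Δl = 3.1/cos(-2.6°) = 3.103 m; N'_1 = 91·cos(-2.6°) = 90.9; c'Δl = 35.07; W sinα = -4.1
Slice 2: Δl = 2.4/cos18.6° = 2.532 m; N'_2 = 152·cos18.6° = 144.1; c'Δl = 28.61; W sinα = 48.5
Slice 3: Δl = 2.8/cos41.7° = 3.750 m; N'_3 = 93·cos41.7° = 69.4; c'Δl = 42.38; W sinα = 61.9
Σc'Δl = 106.1 kN/m; ΣN' = 304.4 kN/m; ΣW sinα = 106.2 kN/m
Resisting = 106.1 + 304.4·tan32.5° = 106.1 + 193.9 = 300.0 kN/m
FS = 300.0 / 106.2 = 2.824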